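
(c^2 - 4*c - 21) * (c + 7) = c^3 + 3*c^2 - 49*c - 147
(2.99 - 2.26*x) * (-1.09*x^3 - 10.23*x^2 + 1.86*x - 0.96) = 2.4634*x^4 + 19.8607*x^3 - 34.7913*x^2 + 7.731*x - 2.8704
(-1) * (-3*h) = 3*h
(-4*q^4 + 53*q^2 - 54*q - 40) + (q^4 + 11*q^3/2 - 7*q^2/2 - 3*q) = -3*q^4 + 11*q^3/2 + 99*q^2/2 - 57*q - 40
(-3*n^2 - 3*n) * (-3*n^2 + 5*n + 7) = 9*n^4 - 6*n^3 - 36*n^2 - 21*n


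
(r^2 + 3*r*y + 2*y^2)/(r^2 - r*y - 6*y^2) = (-r - y)/(-r + 3*y)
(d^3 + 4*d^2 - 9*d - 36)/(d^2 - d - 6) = (d^2 + 7*d + 12)/(d + 2)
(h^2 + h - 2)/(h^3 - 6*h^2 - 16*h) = (h - 1)/(h*(h - 8))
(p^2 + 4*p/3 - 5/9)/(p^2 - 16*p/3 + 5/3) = (p + 5/3)/(p - 5)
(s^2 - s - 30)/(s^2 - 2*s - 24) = (s + 5)/(s + 4)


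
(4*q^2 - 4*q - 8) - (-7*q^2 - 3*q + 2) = 11*q^2 - q - 10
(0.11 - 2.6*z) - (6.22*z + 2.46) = -8.82*z - 2.35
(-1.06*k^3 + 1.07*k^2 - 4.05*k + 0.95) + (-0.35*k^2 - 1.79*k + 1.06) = -1.06*k^3 + 0.72*k^2 - 5.84*k + 2.01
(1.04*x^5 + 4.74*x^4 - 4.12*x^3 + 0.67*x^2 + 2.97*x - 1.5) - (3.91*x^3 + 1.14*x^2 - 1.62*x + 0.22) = 1.04*x^5 + 4.74*x^4 - 8.03*x^3 - 0.47*x^2 + 4.59*x - 1.72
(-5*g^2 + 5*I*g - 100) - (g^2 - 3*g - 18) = -6*g^2 + 3*g + 5*I*g - 82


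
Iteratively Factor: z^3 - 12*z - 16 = (z - 4)*(z^2 + 4*z + 4) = (z - 4)*(z + 2)*(z + 2)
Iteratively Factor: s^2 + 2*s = (s + 2)*(s)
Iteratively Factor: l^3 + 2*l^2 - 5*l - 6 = (l - 2)*(l^2 + 4*l + 3) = (l - 2)*(l + 3)*(l + 1)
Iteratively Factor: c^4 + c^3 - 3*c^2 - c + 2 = (c - 1)*(c^3 + 2*c^2 - c - 2) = (c - 1)*(c + 2)*(c^2 - 1) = (c - 1)^2*(c + 2)*(c + 1)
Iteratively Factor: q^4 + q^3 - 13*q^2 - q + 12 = (q + 1)*(q^3 - 13*q + 12) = (q + 1)*(q + 4)*(q^2 - 4*q + 3) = (q - 3)*(q + 1)*(q + 4)*(q - 1)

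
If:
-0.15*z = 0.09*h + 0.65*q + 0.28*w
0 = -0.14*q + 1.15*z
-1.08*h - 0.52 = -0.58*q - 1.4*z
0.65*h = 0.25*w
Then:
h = -0.26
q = 0.32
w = -0.68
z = 0.04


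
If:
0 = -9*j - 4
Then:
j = -4/9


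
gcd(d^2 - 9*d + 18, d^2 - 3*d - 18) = d - 6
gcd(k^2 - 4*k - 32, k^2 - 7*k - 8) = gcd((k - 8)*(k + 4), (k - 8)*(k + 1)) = k - 8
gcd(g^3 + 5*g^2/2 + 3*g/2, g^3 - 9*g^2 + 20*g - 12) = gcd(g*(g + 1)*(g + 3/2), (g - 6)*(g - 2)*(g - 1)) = 1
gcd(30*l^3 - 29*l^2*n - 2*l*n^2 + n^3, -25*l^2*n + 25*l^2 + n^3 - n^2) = 5*l + n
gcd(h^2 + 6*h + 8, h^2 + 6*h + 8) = h^2 + 6*h + 8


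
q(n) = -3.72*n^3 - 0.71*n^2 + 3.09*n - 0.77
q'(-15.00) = -2486.61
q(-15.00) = 12348.13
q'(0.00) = 3.09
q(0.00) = -0.77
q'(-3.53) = -130.96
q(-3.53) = 143.11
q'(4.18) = -197.84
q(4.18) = -271.95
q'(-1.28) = -13.38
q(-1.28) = 1.91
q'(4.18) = -197.84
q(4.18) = -271.95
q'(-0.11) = 3.11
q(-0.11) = -1.11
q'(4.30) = -209.36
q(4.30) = -296.38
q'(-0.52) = 0.81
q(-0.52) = -2.05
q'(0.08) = 2.90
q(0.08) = -0.53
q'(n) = -11.16*n^2 - 1.42*n + 3.09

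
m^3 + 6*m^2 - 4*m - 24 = (m - 2)*(m + 2)*(m + 6)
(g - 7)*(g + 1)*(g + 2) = g^3 - 4*g^2 - 19*g - 14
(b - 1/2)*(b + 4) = b^2 + 7*b/2 - 2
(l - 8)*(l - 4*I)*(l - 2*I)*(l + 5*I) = l^4 - 8*l^3 - I*l^3 + 22*l^2 + 8*I*l^2 - 176*l - 40*I*l + 320*I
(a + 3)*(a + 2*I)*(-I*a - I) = -I*a^3 + 2*a^2 - 4*I*a^2 + 8*a - 3*I*a + 6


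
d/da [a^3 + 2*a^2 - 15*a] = 3*a^2 + 4*a - 15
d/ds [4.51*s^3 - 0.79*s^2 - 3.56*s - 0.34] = 13.53*s^2 - 1.58*s - 3.56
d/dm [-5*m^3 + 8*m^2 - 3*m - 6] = -15*m^2 + 16*m - 3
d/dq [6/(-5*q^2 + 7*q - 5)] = 6*(10*q - 7)/(5*q^2 - 7*q + 5)^2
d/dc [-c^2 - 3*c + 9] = -2*c - 3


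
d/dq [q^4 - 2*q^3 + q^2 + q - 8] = 4*q^3 - 6*q^2 + 2*q + 1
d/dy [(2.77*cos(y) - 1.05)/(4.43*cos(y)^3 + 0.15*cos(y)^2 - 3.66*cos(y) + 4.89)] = (24.5422*cos(y)^3 - 13.539*cos(y)^2 - 0.315*cos(y) - 9.7023)*sin(y)/(19.6249*cos(y)^6 + 1.329*cos(y)^5 - 32.4051*cos(y)^4 + 42.2274*cos(y)^3 + 14.8626*cos(y)^2 - 35.7948*cos(y) + 23.9121)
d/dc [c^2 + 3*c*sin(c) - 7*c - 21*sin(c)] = 3*c*cos(c) + 2*c + 3*sin(c) - 21*cos(c) - 7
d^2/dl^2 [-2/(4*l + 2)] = -8/(2*l + 1)^3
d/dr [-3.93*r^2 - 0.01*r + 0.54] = -7.86*r - 0.01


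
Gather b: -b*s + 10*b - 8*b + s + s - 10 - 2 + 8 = b*(2 - s) + 2*s - 4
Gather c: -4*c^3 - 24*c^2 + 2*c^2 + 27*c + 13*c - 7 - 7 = -4*c^3 - 22*c^2 + 40*c - 14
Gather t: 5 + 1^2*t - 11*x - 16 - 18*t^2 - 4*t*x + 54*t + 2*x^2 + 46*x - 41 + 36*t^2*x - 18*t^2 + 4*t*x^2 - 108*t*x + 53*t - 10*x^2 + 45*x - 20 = t^2*(36*x - 36) + t*(4*x^2 - 112*x + 108) - 8*x^2 + 80*x - 72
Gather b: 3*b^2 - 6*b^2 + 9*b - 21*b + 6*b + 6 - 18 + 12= -3*b^2 - 6*b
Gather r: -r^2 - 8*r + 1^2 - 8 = -r^2 - 8*r - 7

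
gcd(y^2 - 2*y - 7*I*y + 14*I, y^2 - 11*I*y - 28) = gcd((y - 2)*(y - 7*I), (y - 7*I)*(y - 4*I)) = y - 7*I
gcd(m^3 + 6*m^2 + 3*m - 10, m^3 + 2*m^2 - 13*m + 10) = m^2 + 4*m - 5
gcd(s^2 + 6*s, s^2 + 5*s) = s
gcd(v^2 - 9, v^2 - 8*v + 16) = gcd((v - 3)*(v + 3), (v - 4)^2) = 1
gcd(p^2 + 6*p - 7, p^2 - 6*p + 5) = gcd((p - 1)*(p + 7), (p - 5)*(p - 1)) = p - 1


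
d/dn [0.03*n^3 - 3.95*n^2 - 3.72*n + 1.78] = 0.09*n^2 - 7.9*n - 3.72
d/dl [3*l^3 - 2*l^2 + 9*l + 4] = 9*l^2 - 4*l + 9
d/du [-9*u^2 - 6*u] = -18*u - 6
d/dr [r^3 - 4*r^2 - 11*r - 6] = 3*r^2 - 8*r - 11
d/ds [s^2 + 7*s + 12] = 2*s + 7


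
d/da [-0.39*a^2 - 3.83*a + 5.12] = -0.78*a - 3.83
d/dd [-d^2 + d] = 1 - 2*d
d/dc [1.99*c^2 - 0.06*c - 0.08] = 3.98*c - 0.06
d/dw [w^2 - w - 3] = 2*w - 1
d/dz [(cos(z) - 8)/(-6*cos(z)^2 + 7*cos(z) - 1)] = (6*sin(z)^2 + 96*cos(z) - 61)*sin(z)/(6*cos(z)^2 - 7*cos(z) + 1)^2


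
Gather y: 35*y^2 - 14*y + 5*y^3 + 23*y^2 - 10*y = 5*y^3 + 58*y^2 - 24*y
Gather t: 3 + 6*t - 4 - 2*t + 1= 4*t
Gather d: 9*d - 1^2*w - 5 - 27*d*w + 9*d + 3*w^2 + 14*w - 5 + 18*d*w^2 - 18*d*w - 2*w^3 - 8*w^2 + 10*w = d*(18*w^2 - 45*w + 18) - 2*w^3 - 5*w^2 + 23*w - 10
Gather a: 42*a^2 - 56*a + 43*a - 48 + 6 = 42*a^2 - 13*a - 42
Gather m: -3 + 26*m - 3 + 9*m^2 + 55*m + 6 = 9*m^2 + 81*m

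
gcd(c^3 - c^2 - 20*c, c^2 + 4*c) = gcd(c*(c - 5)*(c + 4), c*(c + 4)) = c^2 + 4*c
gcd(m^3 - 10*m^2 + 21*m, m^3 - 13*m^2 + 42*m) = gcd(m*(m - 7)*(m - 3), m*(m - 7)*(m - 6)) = m^2 - 7*m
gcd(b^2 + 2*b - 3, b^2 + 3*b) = b + 3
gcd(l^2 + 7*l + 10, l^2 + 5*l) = l + 5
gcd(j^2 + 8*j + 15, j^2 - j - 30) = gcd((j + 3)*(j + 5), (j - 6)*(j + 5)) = j + 5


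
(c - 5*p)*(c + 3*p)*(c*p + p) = c^3*p - 2*c^2*p^2 + c^2*p - 15*c*p^3 - 2*c*p^2 - 15*p^3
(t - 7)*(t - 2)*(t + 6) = t^3 - 3*t^2 - 40*t + 84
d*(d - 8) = d^2 - 8*d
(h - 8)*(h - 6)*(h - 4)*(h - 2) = h^4 - 20*h^3 + 140*h^2 - 400*h + 384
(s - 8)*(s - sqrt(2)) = s^2 - 8*s - sqrt(2)*s + 8*sqrt(2)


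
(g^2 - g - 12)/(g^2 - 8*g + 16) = (g + 3)/(g - 4)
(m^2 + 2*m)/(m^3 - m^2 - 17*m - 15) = m*(m + 2)/(m^3 - m^2 - 17*m - 15)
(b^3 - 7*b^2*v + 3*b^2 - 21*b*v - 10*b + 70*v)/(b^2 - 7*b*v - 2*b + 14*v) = b + 5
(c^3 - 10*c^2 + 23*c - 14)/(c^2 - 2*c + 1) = (c^2 - 9*c + 14)/(c - 1)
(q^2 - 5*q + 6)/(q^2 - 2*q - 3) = (q - 2)/(q + 1)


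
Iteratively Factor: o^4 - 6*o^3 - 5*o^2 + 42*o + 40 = (o - 5)*(o^3 - o^2 - 10*o - 8) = (o - 5)*(o + 1)*(o^2 - 2*o - 8) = (o - 5)*(o + 1)*(o + 2)*(o - 4)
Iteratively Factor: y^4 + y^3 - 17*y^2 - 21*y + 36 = (y - 4)*(y^3 + 5*y^2 + 3*y - 9) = (y - 4)*(y + 3)*(y^2 + 2*y - 3) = (y - 4)*(y + 3)^2*(y - 1)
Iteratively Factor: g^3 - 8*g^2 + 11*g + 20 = (g - 5)*(g^2 - 3*g - 4) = (g - 5)*(g + 1)*(g - 4)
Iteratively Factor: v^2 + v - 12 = (v - 3)*(v + 4)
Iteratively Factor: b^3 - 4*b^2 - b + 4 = (b - 4)*(b^2 - 1) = (b - 4)*(b + 1)*(b - 1)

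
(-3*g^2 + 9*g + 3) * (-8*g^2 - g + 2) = 24*g^4 - 69*g^3 - 39*g^2 + 15*g + 6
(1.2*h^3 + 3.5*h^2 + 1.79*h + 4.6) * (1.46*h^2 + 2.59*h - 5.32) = 1.752*h^5 + 8.218*h^4 + 5.2944*h^3 - 7.2679*h^2 + 2.3912*h - 24.472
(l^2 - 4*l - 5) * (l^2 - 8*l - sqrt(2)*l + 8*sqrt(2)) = l^4 - 12*l^3 - sqrt(2)*l^3 + 12*sqrt(2)*l^2 + 27*l^2 - 27*sqrt(2)*l + 40*l - 40*sqrt(2)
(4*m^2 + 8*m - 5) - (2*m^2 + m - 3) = 2*m^2 + 7*m - 2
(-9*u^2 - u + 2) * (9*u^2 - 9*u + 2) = -81*u^4 + 72*u^3 + 9*u^2 - 20*u + 4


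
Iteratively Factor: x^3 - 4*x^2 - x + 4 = (x - 1)*(x^2 - 3*x - 4) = (x - 1)*(x + 1)*(x - 4)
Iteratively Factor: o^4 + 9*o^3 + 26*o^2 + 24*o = (o + 4)*(o^3 + 5*o^2 + 6*o) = (o + 2)*(o + 4)*(o^2 + 3*o) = o*(o + 2)*(o + 4)*(o + 3)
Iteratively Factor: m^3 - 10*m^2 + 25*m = (m - 5)*(m^2 - 5*m) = m*(m - 5)*(m - 5)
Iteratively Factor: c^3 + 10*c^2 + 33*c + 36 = (c + 3)*(c^2 + 7*c + 12) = (c + 3)^2*(c + 4)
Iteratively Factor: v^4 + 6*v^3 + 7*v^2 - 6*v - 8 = (v + 4)*(v^3 + 2*v^2 - v - 2) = (v + 2)*(v + 4)*(v^2 - 1) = (v + 1)*(v + 2)*(v + 4)*(v - 1)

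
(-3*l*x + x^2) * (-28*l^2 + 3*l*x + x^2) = 84*l^3*x - 37*l^2*x^2 + x^4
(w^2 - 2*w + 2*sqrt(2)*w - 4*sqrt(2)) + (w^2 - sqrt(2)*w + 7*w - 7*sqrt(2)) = 2*w^2 + sqrt(2)*w + 5*w - 11*sqrt(2)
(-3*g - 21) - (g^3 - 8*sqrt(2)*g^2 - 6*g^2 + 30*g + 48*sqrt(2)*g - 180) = -g^3 + 6*g^2 + 8*sqrt(2)*g^2 - 48*sqrt(2)*g - 33*g + 159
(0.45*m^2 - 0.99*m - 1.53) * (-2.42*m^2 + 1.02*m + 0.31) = -1.089*m^4 + 2.8548*m^3 + 2.8323*m^2 - 1.8675*m - 0.4743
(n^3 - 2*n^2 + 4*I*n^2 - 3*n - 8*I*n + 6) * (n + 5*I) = n^4 - 2*n^3 + 9*I*n^3 - 23*n^2 - 18*I*n^2 + 46*n - 15*I*n + 30*I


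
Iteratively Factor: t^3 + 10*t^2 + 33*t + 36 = (t + 4)*(t^2 + 6*t + 9) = (t + 3)*(t + 4)*(t + 3)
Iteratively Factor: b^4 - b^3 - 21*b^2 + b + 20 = (b - 5)*(b^3 + 4*b^2 - b - 4) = (b - 5)*(b - 1)*(b^2 + 5*b + 4) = (b - 5)*(b - 1)*(b + 1)*(b + 4)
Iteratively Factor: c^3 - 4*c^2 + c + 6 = (c - 2)*(c^2 - 2*c - 3) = (c - 3)*(c - 2)*(c + 1)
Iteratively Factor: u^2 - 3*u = (u)*(u - 3)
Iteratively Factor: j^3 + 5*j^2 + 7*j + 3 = (j + 1)*(j^2 + 4*j + 3) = (j + 1)*(j + 3)*(j + 1)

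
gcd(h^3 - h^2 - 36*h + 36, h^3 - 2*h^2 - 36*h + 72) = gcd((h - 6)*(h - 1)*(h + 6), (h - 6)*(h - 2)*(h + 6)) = h^2 - 36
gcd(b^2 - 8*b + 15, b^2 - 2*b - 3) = b - 3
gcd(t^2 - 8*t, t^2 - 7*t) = t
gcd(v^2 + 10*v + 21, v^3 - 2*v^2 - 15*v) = v + 3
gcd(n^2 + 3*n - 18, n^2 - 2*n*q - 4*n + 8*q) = 1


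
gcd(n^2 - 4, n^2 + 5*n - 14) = n - 2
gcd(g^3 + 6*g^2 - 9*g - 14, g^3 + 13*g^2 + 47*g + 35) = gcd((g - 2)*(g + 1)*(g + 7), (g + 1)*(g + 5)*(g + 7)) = g^2 + 8*g + 7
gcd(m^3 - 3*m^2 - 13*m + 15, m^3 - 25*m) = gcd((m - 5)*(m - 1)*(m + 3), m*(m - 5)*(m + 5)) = m - 5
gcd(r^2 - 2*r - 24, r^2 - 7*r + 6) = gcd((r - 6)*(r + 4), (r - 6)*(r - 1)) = r - 6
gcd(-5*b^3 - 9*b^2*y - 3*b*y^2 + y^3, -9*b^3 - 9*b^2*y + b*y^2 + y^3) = b + y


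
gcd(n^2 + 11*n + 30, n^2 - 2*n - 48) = n + 6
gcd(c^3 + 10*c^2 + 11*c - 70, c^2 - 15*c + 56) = 1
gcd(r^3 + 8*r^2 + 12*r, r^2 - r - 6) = r + 2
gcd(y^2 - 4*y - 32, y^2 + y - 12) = y + 4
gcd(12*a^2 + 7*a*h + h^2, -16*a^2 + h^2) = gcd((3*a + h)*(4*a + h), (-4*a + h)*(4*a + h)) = 4*a + h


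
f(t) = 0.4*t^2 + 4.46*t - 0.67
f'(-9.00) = -2.74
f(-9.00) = -8.41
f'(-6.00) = -0.34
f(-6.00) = -13.03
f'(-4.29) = 1.03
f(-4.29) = -12.44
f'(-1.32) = 3.40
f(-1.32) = -5.86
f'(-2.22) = 2.68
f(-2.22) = -8.60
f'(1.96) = 6.03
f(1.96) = 9.61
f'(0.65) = 4.98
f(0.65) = 2.40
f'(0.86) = 5.15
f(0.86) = 3.46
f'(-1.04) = 3.63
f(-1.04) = -4.88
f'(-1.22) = 3.48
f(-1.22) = -5.52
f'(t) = 0.8*t + 4.46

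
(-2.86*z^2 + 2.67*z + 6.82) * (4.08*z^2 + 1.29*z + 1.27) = -11.6688*z^4 + 7.2042*z^3 + 27.6377*z^2 + 12.1887*z + 8.6614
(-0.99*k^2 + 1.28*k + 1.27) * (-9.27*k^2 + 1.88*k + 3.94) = 9.1773*k^4 - 13.7268*k^3 - 13.2671*k^2 + 7.4308*k + 5.0038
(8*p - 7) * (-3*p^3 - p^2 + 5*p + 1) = -24*p^4 + 13*p^3 + 47*p^2 - 27*p - 7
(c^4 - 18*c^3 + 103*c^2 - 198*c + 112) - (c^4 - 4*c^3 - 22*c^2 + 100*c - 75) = -14*c^3 + 125*c^2 - 298*c + 187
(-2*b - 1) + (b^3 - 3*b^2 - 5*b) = b^3 - 3*b^2 - 7*b - 1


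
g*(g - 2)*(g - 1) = g^3 - 3*g^2 + 2*g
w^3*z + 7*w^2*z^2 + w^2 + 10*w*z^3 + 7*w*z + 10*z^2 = (w + 2*z)*(w + 5*z)*(w*z + 1)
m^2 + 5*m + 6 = (m + 2)*(m + 3)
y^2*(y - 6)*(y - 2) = y^4 - 8*y^3 + 12*y^2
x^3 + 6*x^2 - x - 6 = (x - 1)*(x + 1)*(x + 6)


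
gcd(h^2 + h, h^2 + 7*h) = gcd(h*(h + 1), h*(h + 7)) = h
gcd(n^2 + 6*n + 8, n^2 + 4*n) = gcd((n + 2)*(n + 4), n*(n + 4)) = n + 4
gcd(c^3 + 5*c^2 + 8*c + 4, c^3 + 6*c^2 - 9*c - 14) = c + 1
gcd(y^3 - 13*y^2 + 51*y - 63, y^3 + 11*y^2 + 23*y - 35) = 1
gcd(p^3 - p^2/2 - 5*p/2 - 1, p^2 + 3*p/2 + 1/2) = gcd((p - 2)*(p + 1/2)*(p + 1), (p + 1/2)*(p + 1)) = p^2 + 3*p/2 + 1/2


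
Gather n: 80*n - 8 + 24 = 80*n + 16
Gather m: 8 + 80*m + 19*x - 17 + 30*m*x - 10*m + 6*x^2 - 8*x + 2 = m*(30*x + 70) + 6*x^2 + 11*x - 7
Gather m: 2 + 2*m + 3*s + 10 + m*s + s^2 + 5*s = m*(s + 2) + s^2 + 8*s + 12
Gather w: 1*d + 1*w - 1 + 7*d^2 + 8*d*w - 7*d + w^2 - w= 7*d^2 + 8*d*w - 6*d + w^2 - 1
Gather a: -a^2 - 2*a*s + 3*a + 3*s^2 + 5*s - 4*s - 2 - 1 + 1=-a^2 + a*(3 - 2*s) + 3*s^2 + s - 2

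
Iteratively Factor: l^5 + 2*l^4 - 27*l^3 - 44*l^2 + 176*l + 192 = (l - 3)*(l^4 + 5*l^3 - 12*l^2 - 80*l - 64) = (l - 4)*(l - 3)*(l^3 + 9*l^2 + 24*l + 16) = (l - 4)*(l - 3)*(l + 1)*(l^2 + 8*l + 16) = (l - 4)*(l - 3)*(l + 1)*(l + 4)*(l + 4)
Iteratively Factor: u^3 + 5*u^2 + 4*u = (u + 4)*(u^2 + u) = u*(u + 4)*(u + 1)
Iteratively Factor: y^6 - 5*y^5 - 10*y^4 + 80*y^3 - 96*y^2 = (y - 4)*(y^5 - y^4 - 14*y^3 + 24*y^2) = (y - 4)*(y - 2)*(y^4 + y^3 - 12*y^2) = (y - 4)*(y - 3)*(y - 2)*(y^3 + 4*y^2) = y*(y - 4)*(y - 3)*(y - 2)*(y^2 + 4*y) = y^2*(y - 4)*(y - 3)*(y - 2)*(y + 4)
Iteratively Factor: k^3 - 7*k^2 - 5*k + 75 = (k - 5)*(k^2 - 2*k - 15) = (k - 5)^2*(k + 3)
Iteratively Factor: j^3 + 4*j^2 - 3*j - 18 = (j - 2)*(j^2 + 6*j + 9) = (j - 2)*(j + 3)*(j + 3)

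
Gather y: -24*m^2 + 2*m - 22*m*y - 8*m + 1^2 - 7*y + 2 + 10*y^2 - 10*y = -24*m^2 - 6*m + 10*y^2 + y*(-22*m - 17) + 3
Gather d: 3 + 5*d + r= 5*d + r + 3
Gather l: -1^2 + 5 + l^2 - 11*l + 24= l^2 - 11*l + 28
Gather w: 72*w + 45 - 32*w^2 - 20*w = -32*w^2 + 52*w + 45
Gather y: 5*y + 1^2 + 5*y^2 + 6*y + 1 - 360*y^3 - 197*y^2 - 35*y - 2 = -360*y^3 - 192*y^2 - 24*y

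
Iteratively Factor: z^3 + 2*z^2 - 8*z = (z - 2)*(z^2 + 4*z) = z*(z - 2)*(z + 4)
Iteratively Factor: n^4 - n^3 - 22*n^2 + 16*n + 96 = (n - 3)*(n^3 + 2*n^2 - 16*n - 32) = (n - 3)*(n + 2)*(n^2 - 16) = (n - 4)*(n - 3)*(n + 2)*(n + 4)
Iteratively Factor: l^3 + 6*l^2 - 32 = (l + 4)*(l^2 + 2*l - 8) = (l + 4)^2*(l - 2)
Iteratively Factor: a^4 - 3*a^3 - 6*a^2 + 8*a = (a - 4)*(a^3 + a^2 - 2*a) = a*(a - 4)*(a^2 + a - 2) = a*(a - 4)*(a + 2)*(a - 1)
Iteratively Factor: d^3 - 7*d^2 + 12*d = (d - 4)*(d^2 - 3*d) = d*(d - 4)*(d - 3)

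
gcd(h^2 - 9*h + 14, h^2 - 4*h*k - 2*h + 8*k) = h - 2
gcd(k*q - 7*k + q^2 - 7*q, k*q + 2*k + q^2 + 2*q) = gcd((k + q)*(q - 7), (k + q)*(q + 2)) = k + q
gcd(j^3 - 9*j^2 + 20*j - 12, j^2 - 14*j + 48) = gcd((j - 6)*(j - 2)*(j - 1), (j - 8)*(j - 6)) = j - 6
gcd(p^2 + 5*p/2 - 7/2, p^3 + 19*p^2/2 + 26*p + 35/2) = p + 7/2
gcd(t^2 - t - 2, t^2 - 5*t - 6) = t + 1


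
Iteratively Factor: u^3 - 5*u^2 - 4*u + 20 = (u - 2)*(u^2 - 3*u - 10) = (u - 5)*(u - 2)*(u + 2)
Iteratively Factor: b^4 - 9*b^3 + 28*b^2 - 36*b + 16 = (b - 1)*(b^3 - 8*b^2 + 20*b - 16) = (b - 4)*(b - 1)*(b^2 - 4*b + 4) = (b - 4)*(b - 2)*(b - 1)*(b - 2)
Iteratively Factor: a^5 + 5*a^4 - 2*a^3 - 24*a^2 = (a)*(a^4 + 5*a^3 - 2*a^2 - 24*a) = a*(a + 3)*(a^3 + 2*a^2 - 8*a) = a*(a + 3)*(a + 4)*(a^2 - 2*a) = a*(a - 2)*(a + 3)*(a + 4)*(a)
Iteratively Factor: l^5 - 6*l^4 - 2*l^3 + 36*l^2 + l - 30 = (l + 2)*(l^4 - 8*l^3 + 14*l^2 + 8*l - 15) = (l - 3)*(l + 2)*(l^3 - 5*l^2 - l + 5) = (l - 5)*(l - 3)*(l + 2)*(l^2 - 1) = (l - 5)*(l - 3)*(l + 1)*(l + 2)*(l - 1)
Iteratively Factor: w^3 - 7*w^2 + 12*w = (w)*(w^2 - 7*w + 12) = w*(w - 4)*(w - 3)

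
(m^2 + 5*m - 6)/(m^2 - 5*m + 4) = (m + 6)/(m - 4)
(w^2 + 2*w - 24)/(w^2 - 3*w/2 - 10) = 2*(w + 6)/(2*w + 5)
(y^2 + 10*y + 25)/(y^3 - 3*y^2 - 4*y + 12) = (y^2 + 10*y + 25)/(y^3 - 3*y^2 - 4*y + 12)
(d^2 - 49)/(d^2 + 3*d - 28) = (d - 7)/(d - 4)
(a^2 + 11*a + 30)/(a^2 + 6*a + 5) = (a + 6)/(a + 1)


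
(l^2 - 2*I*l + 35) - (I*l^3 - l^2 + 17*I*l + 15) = -I*l^3 + 2*l^2 - 19*I*l + 20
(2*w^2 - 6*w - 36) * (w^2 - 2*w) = 2*w^4 - 10*w^3 - 24*w^2 + 72*w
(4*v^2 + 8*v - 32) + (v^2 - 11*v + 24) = 5*v^2 - 3*v - 8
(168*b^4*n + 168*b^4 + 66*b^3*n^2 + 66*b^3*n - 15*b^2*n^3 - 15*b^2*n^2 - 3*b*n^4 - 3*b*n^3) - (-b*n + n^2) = 168*b^4*n + 168*b^4 + 66*b^3*n^2 + 66*b^3*n - 15*b^2*n^3 - 15*b^2*n^2 - 3*b*n^4 - 3*b*n^3 + b*n - n^2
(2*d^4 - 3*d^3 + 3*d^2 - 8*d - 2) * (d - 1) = 2*d^5 - 5*d^4 + 6*d^3 - 11*d^2 + 6*d + 2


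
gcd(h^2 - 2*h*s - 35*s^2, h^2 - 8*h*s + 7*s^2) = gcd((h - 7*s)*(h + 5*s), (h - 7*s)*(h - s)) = -h + 7*s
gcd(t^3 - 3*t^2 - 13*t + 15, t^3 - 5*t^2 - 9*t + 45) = t^2 - 2*t - 15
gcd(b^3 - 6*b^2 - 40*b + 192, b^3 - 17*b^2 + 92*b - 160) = b^2 - 12*b + 32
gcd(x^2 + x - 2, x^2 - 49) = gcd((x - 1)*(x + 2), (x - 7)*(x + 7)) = 1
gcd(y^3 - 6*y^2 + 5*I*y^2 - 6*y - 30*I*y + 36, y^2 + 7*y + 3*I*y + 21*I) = y + 3*I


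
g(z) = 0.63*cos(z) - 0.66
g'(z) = -0.63*sin(z)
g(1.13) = -0.39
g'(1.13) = -0.57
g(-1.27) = -0.47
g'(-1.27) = 0.60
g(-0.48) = -0.10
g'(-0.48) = 0.29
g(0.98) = -0.31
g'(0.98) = -0.52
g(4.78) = -0.62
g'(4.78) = 0.63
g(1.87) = -0.85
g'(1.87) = -0.60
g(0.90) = -0.27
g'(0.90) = -0.49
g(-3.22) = -1.29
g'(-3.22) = -0.05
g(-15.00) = -1.14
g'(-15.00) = 0.41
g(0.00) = -0.03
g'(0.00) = 0.00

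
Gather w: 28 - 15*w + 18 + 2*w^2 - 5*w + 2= 2*w^2 - 20*w + 48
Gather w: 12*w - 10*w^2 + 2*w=-10*w^2 + 14*w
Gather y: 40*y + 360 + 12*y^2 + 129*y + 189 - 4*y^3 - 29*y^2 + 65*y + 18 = -4*y^3 - 17*y^2 + 234*y + 567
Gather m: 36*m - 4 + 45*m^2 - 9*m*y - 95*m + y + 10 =45*m^2 + m*(-9*y - 59) + y + 6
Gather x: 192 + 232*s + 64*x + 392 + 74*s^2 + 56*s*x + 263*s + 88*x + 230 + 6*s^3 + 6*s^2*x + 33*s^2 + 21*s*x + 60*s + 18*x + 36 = 6*s^3 + 107*s^2 + 555*s + x*(6*s^2 + 77*s + 170) + 850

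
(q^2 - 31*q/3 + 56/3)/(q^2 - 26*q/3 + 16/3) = (3*q - 7)/(3*q - 2)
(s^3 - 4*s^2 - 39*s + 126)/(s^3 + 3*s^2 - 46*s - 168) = (s - 3)/(s + 4)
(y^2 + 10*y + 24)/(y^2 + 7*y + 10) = (y^2 + 10*y + 24)/(y^2 + 7*y + 10)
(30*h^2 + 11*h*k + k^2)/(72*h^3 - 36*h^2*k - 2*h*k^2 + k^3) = (5*h + k)/(12*h^2 - 8*h*k + k^2)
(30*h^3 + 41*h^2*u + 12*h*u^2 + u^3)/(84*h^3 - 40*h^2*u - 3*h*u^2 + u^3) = (5*h^2 + 6*h*u + u^2)/(14*h^2 - 9*h*u + u^2)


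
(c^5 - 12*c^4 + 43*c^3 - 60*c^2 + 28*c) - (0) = c^5 - 12*c^4 + 43*c^3 - 60*c^2 + 28*c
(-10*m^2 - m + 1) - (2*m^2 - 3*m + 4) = -12*m^2 + 2*m - 3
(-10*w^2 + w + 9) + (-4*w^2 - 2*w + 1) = -14*w^2 - w + 10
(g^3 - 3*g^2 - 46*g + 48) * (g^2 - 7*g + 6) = g^5 - 10*g^4 - 19*g^3 + 352*g^2 - 612*g + 288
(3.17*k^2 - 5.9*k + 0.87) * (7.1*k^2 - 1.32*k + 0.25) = 22.507*k^4 - 46.0744*k^3 + 14.7575*k^2 - 2.6234*k + 0.2175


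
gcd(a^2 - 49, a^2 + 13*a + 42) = a + 7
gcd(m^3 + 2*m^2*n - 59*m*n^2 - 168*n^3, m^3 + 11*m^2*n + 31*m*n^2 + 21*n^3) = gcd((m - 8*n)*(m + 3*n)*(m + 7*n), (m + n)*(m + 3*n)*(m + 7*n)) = m^2 + 10*m*n + 21*n^2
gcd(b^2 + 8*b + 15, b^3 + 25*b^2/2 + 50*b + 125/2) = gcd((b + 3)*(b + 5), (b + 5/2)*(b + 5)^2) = b + 5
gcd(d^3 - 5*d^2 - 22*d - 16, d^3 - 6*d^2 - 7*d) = d + 1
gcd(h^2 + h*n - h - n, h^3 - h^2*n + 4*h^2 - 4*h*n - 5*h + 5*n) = h - 1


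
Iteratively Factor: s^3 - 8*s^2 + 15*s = (s)*(s^2 - 8*s + 15) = s*(s - 3)*(s - 5)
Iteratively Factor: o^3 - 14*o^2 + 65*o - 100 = (o - 5)*(o^2 - 9*o + 20) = (o - 5)*(o - 4)*(o - 5)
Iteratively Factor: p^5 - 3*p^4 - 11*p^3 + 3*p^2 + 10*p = (p + 2)*(p^4 - 5*p^3 - p^2 + 5*p) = (p - 5)*(p + 2)*(p^3 - p) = (p - 5)*(p - 1)*(p + 2)*(p^2 + p) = p*(p - 5)*(p - 1)*(p + 2)*(p + 1)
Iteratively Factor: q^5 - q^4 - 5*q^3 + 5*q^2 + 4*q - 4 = (q - 1)*(q^4 - 5*q^2 + 4) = (q - 1)*(q + 2)*(q^3 - 2*q^2 - q + 2) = (q - 1)^2*(q + 2)*(q^2 - q - 2) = (q - 1)^2*(q + 1)*(q + 2)*(q - 2)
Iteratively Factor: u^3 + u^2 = (u)*(u^2 + u) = u^2*(u + 1)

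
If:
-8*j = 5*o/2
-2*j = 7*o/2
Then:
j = 0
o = 0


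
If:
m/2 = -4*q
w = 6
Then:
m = -8*q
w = 6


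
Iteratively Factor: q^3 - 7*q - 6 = (q + 1)*(q^2 - q - 6) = (q - 3)*(q + 1)*(q + 2)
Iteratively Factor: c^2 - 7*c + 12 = (c - 4)*(c - 3)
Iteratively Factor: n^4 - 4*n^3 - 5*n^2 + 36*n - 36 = (n - 3)*(n^3 - n^2 - 8*n + 12) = (n - 3)*(n + 3)*(n^2 - 4*n + 4) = (n - 3)*(n - 2)*(n + 3)*(n - 2)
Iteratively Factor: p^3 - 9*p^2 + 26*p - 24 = (p - 4)*(p^2 - 5*p + 6) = (p - 4)*(p - 3)*(p - 2)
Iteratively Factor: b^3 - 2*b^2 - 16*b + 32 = (b - 2)*(b^2 - 16) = (b - 2)*(b + 4)*(b - 4)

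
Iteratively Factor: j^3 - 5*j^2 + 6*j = (j - 3)*(j^2 - 2*j) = (j - 3)*(j - 2)*(j)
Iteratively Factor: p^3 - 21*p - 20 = (p - 5)*(p^2 + 5*p + 4) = (p - 5)*(p + 4)*(p + 1)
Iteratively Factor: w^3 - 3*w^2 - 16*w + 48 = (w - 3)*(w^2 - 16) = (w - 3)*(w + 4)*(w - 4)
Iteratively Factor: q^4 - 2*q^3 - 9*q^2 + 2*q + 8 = (q - 1)*(q^3 - q^2 - 10*q - 8) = (q - 1)*(q + 1)*(q^2 - 2*q - 8) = (q - 4)*(q - 1)*(q + 1)*(q + 2)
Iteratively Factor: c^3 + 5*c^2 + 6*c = (c + 2)*(c^2 + 3*c) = c*(c + 2)*(c + 3)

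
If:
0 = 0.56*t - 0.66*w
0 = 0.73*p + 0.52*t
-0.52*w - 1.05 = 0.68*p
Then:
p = -17.32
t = 24.32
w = 20.64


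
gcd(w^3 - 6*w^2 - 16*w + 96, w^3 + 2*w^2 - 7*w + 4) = w + 4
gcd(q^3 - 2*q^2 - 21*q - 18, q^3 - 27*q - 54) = q^2 - 3*q - 18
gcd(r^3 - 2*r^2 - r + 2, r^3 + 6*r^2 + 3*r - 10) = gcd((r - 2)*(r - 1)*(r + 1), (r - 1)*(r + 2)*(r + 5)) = r - 1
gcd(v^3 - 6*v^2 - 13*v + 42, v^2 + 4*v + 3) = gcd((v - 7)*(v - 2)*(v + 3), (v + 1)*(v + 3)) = v + 3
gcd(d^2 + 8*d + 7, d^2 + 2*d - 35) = d + 7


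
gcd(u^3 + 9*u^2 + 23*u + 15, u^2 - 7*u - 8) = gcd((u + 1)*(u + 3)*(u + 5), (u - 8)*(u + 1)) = u + 1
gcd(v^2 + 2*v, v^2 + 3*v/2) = v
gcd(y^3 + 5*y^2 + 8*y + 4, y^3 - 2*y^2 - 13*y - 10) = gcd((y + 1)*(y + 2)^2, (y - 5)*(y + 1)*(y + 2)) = y^2 + 3*y + 2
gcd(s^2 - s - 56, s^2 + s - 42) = s + 7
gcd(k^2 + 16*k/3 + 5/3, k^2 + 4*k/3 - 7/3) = 1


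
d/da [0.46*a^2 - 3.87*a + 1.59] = 0.92*a - 3.87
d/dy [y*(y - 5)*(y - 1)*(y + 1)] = 4*y^3 - 15*y^2 - 2*y + 5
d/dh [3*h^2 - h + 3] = 6*h - 1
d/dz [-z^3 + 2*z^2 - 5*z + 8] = -3*z^2 + 4*z - 5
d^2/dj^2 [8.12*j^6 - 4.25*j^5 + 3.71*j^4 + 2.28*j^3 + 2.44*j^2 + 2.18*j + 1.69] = 243.6*j^4 - 85.0*j^3 + 44.52*j^2 + 13.68*j + 4.88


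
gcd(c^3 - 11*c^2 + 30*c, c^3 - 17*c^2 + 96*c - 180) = c^2 - 11*c + 30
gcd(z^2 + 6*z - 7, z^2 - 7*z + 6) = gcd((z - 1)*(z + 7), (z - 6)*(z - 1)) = z - 1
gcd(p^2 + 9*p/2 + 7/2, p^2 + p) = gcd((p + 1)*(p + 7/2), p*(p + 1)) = p + 1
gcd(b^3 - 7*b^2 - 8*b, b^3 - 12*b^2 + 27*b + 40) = b^2 - 7*b - 8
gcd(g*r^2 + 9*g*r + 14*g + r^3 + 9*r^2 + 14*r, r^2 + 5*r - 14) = r + 7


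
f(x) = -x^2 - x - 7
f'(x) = -2*x - 1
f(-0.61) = -6.76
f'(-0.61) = 0.22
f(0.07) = -7.07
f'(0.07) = -1.14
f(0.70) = -8.19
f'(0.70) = -2.40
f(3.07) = -19.49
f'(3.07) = -7.14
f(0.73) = -8.26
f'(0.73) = -2.46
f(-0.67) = -6.78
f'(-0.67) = 0.34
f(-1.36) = -7.49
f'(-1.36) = 1.72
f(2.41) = -15.22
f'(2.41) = -5.82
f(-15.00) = -217.00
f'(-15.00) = 29.00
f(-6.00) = -37.00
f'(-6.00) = 11.00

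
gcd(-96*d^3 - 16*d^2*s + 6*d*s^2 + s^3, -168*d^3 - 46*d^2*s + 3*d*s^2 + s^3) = 24*d^2 + 10*d*s + s^2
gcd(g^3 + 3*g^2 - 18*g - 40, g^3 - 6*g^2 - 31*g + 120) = g + 5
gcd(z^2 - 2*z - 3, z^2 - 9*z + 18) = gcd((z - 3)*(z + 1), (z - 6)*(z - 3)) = z - 3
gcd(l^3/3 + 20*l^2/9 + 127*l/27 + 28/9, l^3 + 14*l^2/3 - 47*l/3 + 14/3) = 1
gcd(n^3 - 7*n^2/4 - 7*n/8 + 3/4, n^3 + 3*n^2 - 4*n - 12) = n - 2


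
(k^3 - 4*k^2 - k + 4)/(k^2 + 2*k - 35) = (k^3 - 4*k^2 - k + 4)/(k^2 + 2*k - 35)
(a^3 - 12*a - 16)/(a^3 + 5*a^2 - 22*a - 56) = (a + 2)/(a + 7)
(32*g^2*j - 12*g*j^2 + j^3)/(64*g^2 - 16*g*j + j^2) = j*(4*g - j)/(8*g - j)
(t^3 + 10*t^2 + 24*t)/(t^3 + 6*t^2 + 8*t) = (t + 6)/(t + 2)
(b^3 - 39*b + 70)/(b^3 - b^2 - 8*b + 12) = (b^2 + 2*b - 35)/(b^2 + b - 6)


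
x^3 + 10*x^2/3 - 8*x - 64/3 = (x - 8/3)*(x + 2)*(x + 4)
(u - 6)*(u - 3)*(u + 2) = u^3 - 7*u^2 + 36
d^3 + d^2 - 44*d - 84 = (d - 7)*(d + 2)*(d + 6)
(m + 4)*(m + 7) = m^2 + 11*m + 28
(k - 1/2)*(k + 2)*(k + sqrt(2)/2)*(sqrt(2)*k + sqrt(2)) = sqrt(2)*k^4 + k^3 + 5*sqrt(2)*k^3/2 + sqrt(2)*k^2/2 + 5*k^2/2 - sqrt(2)*k + k/2 - 1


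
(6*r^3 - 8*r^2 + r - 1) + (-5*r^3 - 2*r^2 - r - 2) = r^3 - 10*r^2 - 3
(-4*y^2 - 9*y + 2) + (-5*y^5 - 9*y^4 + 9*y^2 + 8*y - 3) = -5*y^5 - 9*y^4 + 5*y^2 - y - 1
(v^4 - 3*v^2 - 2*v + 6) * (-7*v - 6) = -7*v^5 - 6*v^4 + 21*v^3 + 32*v^2 - 30*v - 36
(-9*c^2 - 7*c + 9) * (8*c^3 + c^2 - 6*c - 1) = -72*c^5 - 65*c^4 + 119*c^3 + 60*c^2 - 47*c - 9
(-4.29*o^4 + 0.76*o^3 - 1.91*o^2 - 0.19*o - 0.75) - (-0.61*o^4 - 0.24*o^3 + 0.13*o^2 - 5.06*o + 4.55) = -3.68*o^4 + 1.0*o^3 - 2.04*o^2 + 4.87*o - 5.3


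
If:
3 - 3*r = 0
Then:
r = 1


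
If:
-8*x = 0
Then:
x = 0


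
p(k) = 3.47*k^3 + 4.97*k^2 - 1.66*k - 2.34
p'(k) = 10.41*k^2 + 9.94*k - 1.66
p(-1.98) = -6.50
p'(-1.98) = 19.47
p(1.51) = 18.43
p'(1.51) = 37.09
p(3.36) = 179.82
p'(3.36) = 149.26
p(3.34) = 176.85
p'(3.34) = 147.67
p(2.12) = 49.54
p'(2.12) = 66.20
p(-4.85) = -273.25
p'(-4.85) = 195.00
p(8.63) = 2583.78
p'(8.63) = 859.43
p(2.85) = 113.63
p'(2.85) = 111.22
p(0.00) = -2.34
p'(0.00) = -1.66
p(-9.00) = -2114.46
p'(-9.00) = 752.09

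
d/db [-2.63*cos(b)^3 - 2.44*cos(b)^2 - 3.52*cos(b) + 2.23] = (7.89*cos(b)^2 + 4.88*cos(b) + 3.52)*sin(b)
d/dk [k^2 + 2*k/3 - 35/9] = 2*k + 2/3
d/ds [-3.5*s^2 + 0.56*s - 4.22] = 0.56 - 7.0*s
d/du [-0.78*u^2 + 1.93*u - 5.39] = 1.93 - 1.56*u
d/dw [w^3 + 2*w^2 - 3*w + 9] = 3*w^2 + 4*w - 3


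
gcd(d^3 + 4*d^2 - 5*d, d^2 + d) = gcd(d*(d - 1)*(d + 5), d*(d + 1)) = d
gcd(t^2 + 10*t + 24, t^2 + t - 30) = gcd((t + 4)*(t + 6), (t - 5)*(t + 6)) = t + 6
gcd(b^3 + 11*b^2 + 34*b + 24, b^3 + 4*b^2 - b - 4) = b^2 + 5*b + 4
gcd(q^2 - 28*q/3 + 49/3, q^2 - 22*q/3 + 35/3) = q - 7/3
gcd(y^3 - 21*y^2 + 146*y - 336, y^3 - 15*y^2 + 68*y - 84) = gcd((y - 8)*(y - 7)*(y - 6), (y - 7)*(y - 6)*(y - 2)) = y^2 - 13*y + 42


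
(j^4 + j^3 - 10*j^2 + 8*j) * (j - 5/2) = j^5 - 3*j^4/2 - 25*j^3/2 + 33*j^2 - 20*j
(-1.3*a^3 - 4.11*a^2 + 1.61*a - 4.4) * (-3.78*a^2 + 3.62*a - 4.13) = 4.914*a^5 + 10.8298*a^4 - 15.595*a^3 + 39.4345*a^2 - 22.5773*a + 18.172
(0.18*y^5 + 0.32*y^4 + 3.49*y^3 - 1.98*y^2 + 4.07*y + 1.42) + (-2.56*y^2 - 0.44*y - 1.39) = 0.18*y^5 + 0.32*y^4 + 3.49*y^3 - 4.54*y^2 + 3.63*y + 0.03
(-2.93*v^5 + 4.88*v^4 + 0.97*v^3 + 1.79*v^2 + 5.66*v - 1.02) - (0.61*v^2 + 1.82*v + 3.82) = -2.93*v^5 + 4.88*v^4 + 0.97*v^3 + 1.18*v^2 + 3.84*v - 4.84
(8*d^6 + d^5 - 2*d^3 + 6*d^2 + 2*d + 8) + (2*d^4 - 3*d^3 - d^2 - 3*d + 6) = 8*d^6 + d^5 + 2*d^4 - 5*d^3 + 5*d^2 - d + 14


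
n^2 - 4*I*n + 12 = (n - 6*I)*(n + 2*I)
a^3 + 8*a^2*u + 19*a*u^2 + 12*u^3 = (a + u)*(a + 3*u)*(a + 4*u)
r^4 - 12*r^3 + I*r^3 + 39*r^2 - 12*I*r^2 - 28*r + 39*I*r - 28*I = (r - 7)*(r - 4)*(r - 1)*(r + I)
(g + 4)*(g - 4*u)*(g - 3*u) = g^3 - 7*g^2*u + 4*g^2 + 12*g*u^2 - 28*g*u + 48*u^2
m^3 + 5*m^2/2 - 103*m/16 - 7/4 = (m - 7/4)*(m + 1/4)*(m + 4)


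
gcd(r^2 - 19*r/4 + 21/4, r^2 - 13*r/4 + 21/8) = r - 7/4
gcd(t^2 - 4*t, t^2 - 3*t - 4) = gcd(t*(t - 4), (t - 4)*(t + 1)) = t - 4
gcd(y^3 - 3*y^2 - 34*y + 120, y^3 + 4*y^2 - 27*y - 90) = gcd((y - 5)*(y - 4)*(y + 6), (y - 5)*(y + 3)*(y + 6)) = y^2 + y - 30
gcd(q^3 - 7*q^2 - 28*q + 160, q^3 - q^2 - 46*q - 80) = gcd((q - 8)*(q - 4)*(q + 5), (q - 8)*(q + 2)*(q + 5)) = q^2 - 3*q - 40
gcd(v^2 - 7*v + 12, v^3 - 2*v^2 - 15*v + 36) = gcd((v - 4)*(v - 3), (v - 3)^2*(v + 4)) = v - 3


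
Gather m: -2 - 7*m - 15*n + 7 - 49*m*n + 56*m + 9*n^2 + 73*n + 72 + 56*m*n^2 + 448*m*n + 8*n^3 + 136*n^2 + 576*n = m*(56*n^2 + 399*n + 49) + 8*n^3 + 145*n^2 + 634*n + 77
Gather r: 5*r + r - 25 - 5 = 6*r - 30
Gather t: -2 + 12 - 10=0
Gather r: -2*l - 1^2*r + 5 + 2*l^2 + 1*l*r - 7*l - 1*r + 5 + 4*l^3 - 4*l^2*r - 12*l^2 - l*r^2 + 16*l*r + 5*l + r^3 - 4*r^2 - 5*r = 4*l^3 - 10*l^2 - 4*l + r^3 + r^2*(-l - 4) + r*(-4*l^2 + 17*l - 7) + 10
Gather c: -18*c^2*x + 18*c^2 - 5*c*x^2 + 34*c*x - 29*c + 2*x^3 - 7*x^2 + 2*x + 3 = c^2*(18 - 18*x) + c*(-5*x^2 + 34*x - 29) + 2*x^3 - 7*x^2 + 2*x + 3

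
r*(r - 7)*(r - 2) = r^3 - 9*r^2 + 14*r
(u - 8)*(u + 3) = u^2 - 5*u - 24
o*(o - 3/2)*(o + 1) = o^3 - o^2/2 - 3*o/2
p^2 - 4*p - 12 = (p - 6)*(p + 2)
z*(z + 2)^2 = z^3 + 4*z^2 + 4*z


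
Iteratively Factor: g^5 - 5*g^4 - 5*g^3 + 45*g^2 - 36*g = (g + 3)*(g^4 - 8*g^3 + 19*g^2 - 12*g) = (g - 1)*(g + 3)*(g^3 - 7*g^2 + 12*g) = (g - 3)*(g - 1)*(g + 3)*(g^2 - 4*g) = g*(g - 3)*(g - 1)*(g + 3)*(g - 4)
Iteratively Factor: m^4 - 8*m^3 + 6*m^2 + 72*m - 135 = (m + 3)*(m^3 - 11*m^2 + 39*m - 45) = (m - 5)*(m + 3)*(m^2 - 6*m + 9) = (m - 5)*(m - 3)*(m + 3)*(m - 3)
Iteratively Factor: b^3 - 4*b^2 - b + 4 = (b - 4)*(b^2 - 1) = (b - 4)*(b + 1)*(b - 1)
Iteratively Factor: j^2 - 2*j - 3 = (j + 1)*(j - 3)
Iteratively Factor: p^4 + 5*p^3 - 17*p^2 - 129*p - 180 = (p + 3)*(p^3 + 2*p^2 - 23*p - 60) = (p - 5)*(p + 3)*(p^2 + 7*p + 12) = (p - 5)*(p + 3)*(p + 4)*(p + 3)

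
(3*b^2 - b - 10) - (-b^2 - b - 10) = 4*b^2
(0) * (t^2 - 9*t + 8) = 0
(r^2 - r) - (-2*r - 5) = r^2 + r + 5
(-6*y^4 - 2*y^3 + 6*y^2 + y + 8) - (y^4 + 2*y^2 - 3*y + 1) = -7*y^4 - 2*y^3 + 4*y^2 + 4*y + 7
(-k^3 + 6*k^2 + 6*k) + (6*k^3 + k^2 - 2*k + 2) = 5*k^3 + 7*k^2 + 4*k + 2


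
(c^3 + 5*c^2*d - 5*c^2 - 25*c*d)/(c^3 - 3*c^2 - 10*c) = (c + 5*d)/(c + 2)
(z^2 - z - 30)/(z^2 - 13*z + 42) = (z + 5)/(z - 7)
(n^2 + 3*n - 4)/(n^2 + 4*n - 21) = (n^2 + 3*n - 4)/(n^2 + 4*n - 21)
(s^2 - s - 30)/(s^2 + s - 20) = (s - 6)/(s - 4)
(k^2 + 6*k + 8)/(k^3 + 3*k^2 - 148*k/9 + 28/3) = 9*(k^2 + 6*k + 8)/(9*k^3 + 27*k^2 - 148*k + 84)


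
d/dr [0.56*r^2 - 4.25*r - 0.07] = 1.12*r - 4.25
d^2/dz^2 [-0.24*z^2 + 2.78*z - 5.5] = -0.480000000000000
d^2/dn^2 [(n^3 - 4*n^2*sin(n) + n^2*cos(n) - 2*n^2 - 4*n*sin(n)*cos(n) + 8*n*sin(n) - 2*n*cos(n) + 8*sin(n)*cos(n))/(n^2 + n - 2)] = (4*n^6*sin(n) - n^6*cos(n) + 8*n^5*sin(2*n) - 34*n^4*sin(n) - 17*n^4*cos(n) + 8*n^4*cos(2*n) + 34*n^3*sin(n) - 60*n^3*sin(2*n) - 24*n^3*cos(2*n) + 10*n^3 + 12*n^2*sin(n) + 40*n^2*sin(2*n) + 48*n^2*cos(n) - 48*n^2*cos(2*n) - 36*n^2 + 40*n*sin(n) + 96*n*sin(2*n) - 112*n*cos(n) + 64*n*cos(2*n) + 24*n + 16*sin(n) - 48*sin(2*n) + 64*cos(n) - 16)/(n^6 + 3*n^5 - 3*n^4 - 11*n^3 + 6*n^2 + 12*n - 8)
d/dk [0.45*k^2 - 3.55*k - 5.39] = 0.9*k - 3.55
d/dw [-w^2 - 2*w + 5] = -2*w - 2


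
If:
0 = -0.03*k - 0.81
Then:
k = -27.00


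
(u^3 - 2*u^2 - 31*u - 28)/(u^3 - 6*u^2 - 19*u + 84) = (u + 1)/(u - 3)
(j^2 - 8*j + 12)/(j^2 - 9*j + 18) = (j - 2)/(j - 3)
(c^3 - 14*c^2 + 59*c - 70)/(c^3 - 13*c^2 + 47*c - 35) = (c - 2)/(c - 1)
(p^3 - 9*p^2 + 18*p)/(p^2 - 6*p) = p - 3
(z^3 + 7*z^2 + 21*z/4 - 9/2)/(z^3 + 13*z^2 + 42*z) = (z^2 + z - 3/4)/(z*(z + 7))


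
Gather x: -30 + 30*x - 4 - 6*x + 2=24*x - 32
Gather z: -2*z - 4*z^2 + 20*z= -4*z^2 + 18*z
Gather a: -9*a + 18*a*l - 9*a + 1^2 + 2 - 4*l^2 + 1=a*(18*l - 18) - 4*l^2 + 4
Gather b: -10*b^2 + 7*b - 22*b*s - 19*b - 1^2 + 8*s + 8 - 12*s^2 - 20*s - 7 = -10*b^2 + b*(-22*s - 12) - 12*s^2 - 12*s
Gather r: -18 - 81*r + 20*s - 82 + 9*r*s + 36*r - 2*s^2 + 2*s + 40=r*(9*s - 45) - 2*s^2 + 22*s - 60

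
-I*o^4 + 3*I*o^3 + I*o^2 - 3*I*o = o*(o - 3)*(o - 1)*(-I*o - I)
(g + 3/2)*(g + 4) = g^2 + 11*g/2 + 6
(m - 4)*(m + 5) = m^2 + m - 20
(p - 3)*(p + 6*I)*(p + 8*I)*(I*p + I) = I*p^4 - 14*p^3 - 2*I*p^3 + 28*p^2 - 51*I*p^2 + 42*p + 96*I*p + 144*I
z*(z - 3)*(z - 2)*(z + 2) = z^4 - 3*z^3 - 4*z^2 + 12*z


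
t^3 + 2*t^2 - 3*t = t*(t - 1)*(t + 3)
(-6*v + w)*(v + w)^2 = -6*v^3 - 11*v^2*w - 4*v*w^2 + w^3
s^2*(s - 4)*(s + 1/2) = s^4 - 7*s^3/2 - 2*s^2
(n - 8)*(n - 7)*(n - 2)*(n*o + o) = n^4*o - 16*n^3*o + 69*n^2*o - 26*n*o - 112*o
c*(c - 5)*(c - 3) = c^3 - 8*c^2 + 15*c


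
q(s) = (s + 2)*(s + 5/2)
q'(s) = 2*s + 9/2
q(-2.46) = -0.02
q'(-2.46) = -0.42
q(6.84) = 82.57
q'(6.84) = 18.18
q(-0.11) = 4.52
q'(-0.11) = 4.28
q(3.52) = 33.23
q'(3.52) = 11.54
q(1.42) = 13.41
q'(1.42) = 7.34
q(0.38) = 6.85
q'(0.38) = 5.26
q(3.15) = 29.10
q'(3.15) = 10.80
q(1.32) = 12.68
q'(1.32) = 7.14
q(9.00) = 126.50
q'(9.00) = 22.50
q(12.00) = 203.00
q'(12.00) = 28.50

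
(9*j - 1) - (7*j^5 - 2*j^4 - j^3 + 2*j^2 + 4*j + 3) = -7*j^5 + 2*j^4 + j^3 - 2*j^2 + 5*j - 4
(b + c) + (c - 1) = b + 2*c - 1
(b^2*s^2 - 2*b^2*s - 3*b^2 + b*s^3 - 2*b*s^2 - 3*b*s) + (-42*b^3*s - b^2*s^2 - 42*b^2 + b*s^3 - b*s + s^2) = -42*b^3*s - 2*b^2*s - 45*b^2 + 2*b*s^3 - 2*b*s^2 - 4*b*s + s^2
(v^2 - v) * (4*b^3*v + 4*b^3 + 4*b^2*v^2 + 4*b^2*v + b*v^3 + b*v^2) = 4*b^3*v^3 - 4*b^3*v + 4*b^2*v^4 - 4*b^2*v^2 + b*v^5 - b*v^3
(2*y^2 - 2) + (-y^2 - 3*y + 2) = y^2 - 3*y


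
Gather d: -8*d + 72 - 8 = 64 - 8*d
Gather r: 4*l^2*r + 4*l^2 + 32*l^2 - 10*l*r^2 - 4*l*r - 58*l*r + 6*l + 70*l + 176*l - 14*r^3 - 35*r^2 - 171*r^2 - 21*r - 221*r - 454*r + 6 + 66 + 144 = 36*l^2 + 252*l - 14*r^3 + r^2*(-10*l - 206) + r*(4*l^2 - 62*l - 696) + 216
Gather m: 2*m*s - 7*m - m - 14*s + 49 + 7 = m*(2*s - 8) - 14*s + 56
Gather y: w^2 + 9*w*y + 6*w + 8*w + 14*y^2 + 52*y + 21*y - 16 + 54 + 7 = w^2 + 14*w + 14*y^2 + y*(9*w + 73) + 45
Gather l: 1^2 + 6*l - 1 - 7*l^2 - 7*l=-7*l^2 - l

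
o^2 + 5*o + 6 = (o + 2)*(o + 3)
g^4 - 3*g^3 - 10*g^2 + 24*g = g*(g - 4)*(g - 2)*(g + 3)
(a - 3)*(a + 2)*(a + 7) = a^3 + 6*a^2 - 13*a - 42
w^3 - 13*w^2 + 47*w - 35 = (w - 7)*(w - 5)*(w - 1)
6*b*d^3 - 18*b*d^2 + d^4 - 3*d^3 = d^2*(6*b + d)*(d - 3)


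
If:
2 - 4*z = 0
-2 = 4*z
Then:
No Solution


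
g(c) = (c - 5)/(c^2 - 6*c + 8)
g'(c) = (6 - 2*c)*(c - 5)/(c^2 - 6*c + 8)^2 + 1/(c^2 - 6*c + 8)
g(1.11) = -1.51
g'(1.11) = -1.83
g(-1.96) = -0.29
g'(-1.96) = -0.08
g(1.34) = -2.08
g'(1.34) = -3.37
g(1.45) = -2.53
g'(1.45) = -4.88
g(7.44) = 0.13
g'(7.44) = -0.01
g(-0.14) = -0.58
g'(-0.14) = -0.30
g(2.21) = 7.42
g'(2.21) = -33.86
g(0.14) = -0.68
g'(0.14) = -0.40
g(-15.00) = -0.06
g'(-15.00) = 0.00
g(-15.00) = -0.06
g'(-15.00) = 0.00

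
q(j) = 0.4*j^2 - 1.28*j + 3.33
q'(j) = 0.8*j - 1.28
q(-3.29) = 11.87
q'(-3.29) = -3.91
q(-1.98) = 7.43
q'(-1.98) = -2.86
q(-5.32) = 21.46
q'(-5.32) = -5.54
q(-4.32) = 16.32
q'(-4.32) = -4.74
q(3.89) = 4.40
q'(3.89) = 1.83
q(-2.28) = 8.33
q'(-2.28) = -3.10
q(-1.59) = 6.38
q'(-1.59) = -2.55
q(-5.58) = 22.93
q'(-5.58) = -5.74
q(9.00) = 24.21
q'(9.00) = 5.92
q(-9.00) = 47.25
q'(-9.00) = -8.48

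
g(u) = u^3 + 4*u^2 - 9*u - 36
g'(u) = 3*u^2 + 8*u - 9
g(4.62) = 106.41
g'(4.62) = 91.99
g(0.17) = -37.41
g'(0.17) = -7.55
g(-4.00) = 0.00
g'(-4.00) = 7.00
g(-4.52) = -5.94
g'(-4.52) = 16.13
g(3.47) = 22.72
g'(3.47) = 54.88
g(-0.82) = -26.48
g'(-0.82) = -13.54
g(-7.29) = -145.23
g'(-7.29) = 92.11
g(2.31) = -23.12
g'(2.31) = 25.49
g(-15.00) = -2376.00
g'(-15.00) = 546.00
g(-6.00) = -54.00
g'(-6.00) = 51.00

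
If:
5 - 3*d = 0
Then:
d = 5/3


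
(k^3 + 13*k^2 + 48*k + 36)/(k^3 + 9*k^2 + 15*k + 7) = (k^2 + 12*k + 36)/(k^2 + 8*k + 7)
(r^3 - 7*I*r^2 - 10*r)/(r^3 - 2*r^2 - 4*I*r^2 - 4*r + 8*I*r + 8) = r*(r - 5*I)/(r^2 - 2*r*(1 + I) + 4*I)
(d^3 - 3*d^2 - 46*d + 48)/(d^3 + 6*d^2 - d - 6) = (d - 8)/(d + 1)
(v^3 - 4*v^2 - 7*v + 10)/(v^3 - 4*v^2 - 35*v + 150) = (v^2 + v - 2)/(v^2 + v - 30)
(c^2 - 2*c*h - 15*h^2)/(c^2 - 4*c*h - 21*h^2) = (c - 5*h)/(c - 7*h)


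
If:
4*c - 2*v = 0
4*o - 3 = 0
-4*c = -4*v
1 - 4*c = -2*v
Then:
No Solution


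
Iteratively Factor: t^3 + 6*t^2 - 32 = (t + 4)*(t^2 + 2*t - 8) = (t - 2)*(t + 4)*(t + 4)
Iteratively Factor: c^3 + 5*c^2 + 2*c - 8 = (c + 2)*(c^2 + 3*c - 4) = (c - 1)*(c + 2)*(c + 4)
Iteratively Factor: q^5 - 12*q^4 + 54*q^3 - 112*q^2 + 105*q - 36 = (q - 4)*(q^4 - 8*q^3 + 22*q^2 - 24*q + 9) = (q - 4)*(q - 3)*(q^3 - 5*q^2 + 7*q - 3) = (q - 4)*(q - 3)*(q - 1)*(q^2 - 4*q + 3) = (q - 4)*(q - 3)^2*(q - 1)*(q - 1)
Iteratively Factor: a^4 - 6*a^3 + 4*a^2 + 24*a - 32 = (a + 2)*(a^3 - 8*a^2 + 20*a - 16) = (a - 4)*(a + 2)*(a^2 - 4*a + 4) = (a - 4)*(a - 2)*(a + 2)*(a - 2)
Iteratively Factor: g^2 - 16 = (g - 4)*(g + 4)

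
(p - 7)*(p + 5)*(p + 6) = p^3 + 4*p^2 - 47*p - 210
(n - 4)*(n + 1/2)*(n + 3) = n^3 - n^2/2 - 25*n/2 - 6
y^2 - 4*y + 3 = (y - 3)*(y - 1)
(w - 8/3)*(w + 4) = w^2 + 4*w/3 - 32/3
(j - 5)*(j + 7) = j^2 + 2*j - 35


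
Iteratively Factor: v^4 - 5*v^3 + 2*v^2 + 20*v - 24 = (v - 2)*(v^3 - 3*v^2 - 4*v + 12) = (v - 3)*(v - 2)*(v^2 - 4) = (v - 3)*(v - 2)*(v + 2)*(v - 2)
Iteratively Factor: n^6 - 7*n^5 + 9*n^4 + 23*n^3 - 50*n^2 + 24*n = (n - 3)*(n^5 - 4*n^4 - 3*n^3 + 14*n^2 - 8*n) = (n - 3)*(n - 1)*(n^4 - 3*n^3 - 6*n^2 + 8*n) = (n - 3)*(n - 1)^2*(n^3 - 2*n^2 - 8*n) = n*(n - 3)*(n - 1)^2*(n^2 - 2*n - 8) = n*(n - 4)*(n - 3)*(n - 1)^2*(n + 2)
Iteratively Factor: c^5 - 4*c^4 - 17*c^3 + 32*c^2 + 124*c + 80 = (c - 4)*(c^4 - 17*c^2 - 36*c - 20) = (c - 4)*(c + 2)*(c^3 - 2*c^2 - 13*c - 10) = (c - 4)*(c + 1)*(c + 2)*(c^2 - 3*c - 10) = (c - 5)*(c - 4)*(c + 1)*(c + 2)*(c + 2)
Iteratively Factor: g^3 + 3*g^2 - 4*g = (g)*(g^2 + 3*g - 4) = g*(g - 1)*(g + 4)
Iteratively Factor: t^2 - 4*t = (t)*(t - 4)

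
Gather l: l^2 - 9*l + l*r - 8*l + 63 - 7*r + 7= l^2 + l*(r - 17) - 7*r + 70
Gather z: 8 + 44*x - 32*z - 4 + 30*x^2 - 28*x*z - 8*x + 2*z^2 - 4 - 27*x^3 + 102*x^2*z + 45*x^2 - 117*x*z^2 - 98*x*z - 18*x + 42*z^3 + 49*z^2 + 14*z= -27*x^3 + 75*x^2 + 18*x + 42*z^3 + z^2*(51 - 117*x) + z*(102*x^2 - 126*x - 18)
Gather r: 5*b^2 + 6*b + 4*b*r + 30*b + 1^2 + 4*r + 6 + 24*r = 5*b^2 + 36*b + r*(4*b + 28) + 7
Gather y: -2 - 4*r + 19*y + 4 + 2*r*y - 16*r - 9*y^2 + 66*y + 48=-20*r - 9*y^2 + y*(2*r + 85) + 50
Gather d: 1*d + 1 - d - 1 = 0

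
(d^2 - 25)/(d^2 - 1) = (d^2 - 25)/(d^2 - 1)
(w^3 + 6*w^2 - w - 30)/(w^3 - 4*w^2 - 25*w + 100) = (w^2 + w - 6)/(w^2 - 9*w + 20)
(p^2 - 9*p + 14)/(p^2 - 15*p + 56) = (p - 2)/(p - 8)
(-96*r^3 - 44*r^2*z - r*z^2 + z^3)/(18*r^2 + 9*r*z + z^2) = (-32*r^2 - 4*r*z + z^2)/(6*r + z)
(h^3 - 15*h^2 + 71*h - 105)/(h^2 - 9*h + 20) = (h^2 - 10*h + 21)/(h - 4)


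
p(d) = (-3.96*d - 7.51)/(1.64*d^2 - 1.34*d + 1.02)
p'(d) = (1.34 - 3.28*d)*(-3.96*d - 7.51)/(1.64*d^2 - 1.34*d + 1.02)^2 - 3.96/(1.64*d^2 - 1.34*d + 1.02)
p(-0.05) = -6.70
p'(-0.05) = -12.87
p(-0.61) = -2.08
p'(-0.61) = -4.46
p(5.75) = -0.64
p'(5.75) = 0.15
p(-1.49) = -0.24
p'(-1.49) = -0.82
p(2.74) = -1.90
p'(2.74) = 1.09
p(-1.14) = -0.64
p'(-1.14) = -1.54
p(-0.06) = -6.57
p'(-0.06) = -12.71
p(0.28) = -11.14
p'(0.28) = -11.20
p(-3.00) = 0.22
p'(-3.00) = -0.08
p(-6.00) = 0.24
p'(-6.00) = 0.02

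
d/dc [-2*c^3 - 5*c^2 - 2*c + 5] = -6*c^2 - 10*c - 2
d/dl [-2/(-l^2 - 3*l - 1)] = 2*(-2*l - 3)/(l^2 + 3*l + 1)^2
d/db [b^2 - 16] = 2*b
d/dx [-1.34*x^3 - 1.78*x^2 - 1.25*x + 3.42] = -4.02*x^2 - 3.56*x - 1.25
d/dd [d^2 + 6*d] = 2*d + 6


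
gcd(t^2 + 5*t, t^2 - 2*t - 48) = 1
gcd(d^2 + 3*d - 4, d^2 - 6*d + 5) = d - 1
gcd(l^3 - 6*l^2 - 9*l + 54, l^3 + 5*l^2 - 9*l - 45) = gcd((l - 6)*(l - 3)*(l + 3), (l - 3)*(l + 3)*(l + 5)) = l^2 - 9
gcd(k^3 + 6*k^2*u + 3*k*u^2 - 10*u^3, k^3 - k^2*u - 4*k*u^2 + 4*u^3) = -k^2 - k*u + 2*u^2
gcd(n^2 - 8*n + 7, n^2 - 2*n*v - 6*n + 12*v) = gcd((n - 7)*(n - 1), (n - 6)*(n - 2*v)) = 1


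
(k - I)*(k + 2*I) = k^2 + I*k + 2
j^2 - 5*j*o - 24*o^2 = (j - 8*o)*(j + 3*o)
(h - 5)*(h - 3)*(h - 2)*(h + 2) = h^4 - 8*h^3 + 11*h^2 + 32*h - 60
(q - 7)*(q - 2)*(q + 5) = q^3 - 4*q^2 - 31*q + 70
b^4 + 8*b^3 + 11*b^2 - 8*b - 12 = (b - 1)*(b + 1)*(b + 2)*(b + 6)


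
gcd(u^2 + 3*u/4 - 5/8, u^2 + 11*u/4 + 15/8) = u + 5/4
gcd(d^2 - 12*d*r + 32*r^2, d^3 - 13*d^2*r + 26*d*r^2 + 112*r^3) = -d + 8*r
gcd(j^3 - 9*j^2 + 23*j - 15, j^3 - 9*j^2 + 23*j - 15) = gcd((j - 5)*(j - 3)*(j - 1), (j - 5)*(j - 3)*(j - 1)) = j^3 - 9*j^2 + 23*j - 15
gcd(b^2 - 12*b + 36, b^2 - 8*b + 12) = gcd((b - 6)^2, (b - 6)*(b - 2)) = b - 6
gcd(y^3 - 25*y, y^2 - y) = y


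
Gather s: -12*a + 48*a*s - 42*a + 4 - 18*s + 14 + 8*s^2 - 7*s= -54*a + 8*s^2 + s*(48*a - 25) + 18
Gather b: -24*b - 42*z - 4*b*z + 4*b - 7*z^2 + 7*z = b*(-4*z - 20) - 7*z^2 - 35*z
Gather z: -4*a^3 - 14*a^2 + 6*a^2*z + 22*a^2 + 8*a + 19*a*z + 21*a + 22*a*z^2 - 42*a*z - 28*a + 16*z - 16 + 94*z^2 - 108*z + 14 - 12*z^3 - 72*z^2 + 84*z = -4*a^3 + 8*a^2 + a - 12*z^3 + z^2*(22*a + 22) + z*(6*a^2 - 23*a - 8) - 2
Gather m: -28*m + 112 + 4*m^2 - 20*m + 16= 4*m^2 - 48*m + 128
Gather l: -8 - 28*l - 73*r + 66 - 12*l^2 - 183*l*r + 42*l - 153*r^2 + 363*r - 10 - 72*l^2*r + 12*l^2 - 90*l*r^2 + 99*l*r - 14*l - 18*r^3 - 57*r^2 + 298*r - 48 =-72*l^2*r + l*(-90*r^2 - 84*r) - 18*r^3 - 210*r^2 + 588*r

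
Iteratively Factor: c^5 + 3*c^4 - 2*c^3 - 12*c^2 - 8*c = (c)*(c^4 + 3*c^3 - 2*c^2 - 12*c - 8) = c*(c + 1)*(c^3 + 2*c^2 - 4*c - 8) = c*(c + 1)*(c + 2)*(c^2 - 4) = c*(c + 1)*(c + 2)^2*(c - 2)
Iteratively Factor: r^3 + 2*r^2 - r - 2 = (r - 1)*(r^2 + 3*r + 2) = (r - 1)*(r + 2)*(r + 1)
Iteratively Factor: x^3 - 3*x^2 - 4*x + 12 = (x - 2)*(x^2 - x - 6) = (x - 2)*(x + 2)*(x - 3)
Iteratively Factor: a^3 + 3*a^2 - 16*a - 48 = (a - 4)*(a^2 + 7*a + 12) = (a - 4)*(a + 4)*(a + 3)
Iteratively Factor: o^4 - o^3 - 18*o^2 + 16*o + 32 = (o - 2)*(o^3 + o^2 - 16*o - 16) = (o - 4)*(o - 2)*(o^2 + 5*o + 4) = (o - 4)*(o - 2)*(o + 1)*(o + 4)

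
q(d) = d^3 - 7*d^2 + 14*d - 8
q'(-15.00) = 899.00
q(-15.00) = -5168.00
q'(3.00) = -1.00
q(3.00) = -2.00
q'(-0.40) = 20.08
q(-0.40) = -14.78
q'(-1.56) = 43.14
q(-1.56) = -50.67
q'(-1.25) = 36.19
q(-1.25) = -38.39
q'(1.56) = -0.54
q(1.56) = 0.60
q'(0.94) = 3.49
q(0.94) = -0.19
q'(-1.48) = 41.29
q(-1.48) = -47.29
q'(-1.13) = 33.65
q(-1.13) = -34.20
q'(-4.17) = 124.55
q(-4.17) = -260.61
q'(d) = 3*d^2 - 14*d + 14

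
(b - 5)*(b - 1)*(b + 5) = b^3 - b^2 - 25*b + 25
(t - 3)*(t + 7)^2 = t^3 + 11*t^2 + 7*t - 147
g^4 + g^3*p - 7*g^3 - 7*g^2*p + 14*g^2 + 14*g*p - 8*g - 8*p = (g - 4)*(g - 2)*(g - 1)*(g + p)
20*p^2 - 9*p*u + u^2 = (-5*p + u)*(-4*p + u)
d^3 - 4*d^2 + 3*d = d*(d - 3)*(d - 1)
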